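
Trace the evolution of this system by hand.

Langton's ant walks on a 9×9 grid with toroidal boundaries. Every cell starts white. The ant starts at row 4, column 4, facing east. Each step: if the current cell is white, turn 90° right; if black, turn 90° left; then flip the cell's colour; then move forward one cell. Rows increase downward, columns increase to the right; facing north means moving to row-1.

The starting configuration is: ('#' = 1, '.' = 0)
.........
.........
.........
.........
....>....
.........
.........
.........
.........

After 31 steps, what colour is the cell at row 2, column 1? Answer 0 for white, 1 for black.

gen 0: .........
.........
.........
.........
....>....
.........
.........
.........
.........
gen 1: .........
.........
.........
.........
....#....
....v....
.........
.........
.........
gen 2: .........
.........
.........
.........
....#....
...<#....
.........
.........
.........
gen 3: .........
.........
.........
.........
...^#....
...##....
.........
.........
.........
gen 4: .........
.........
.........
.........
...#>....
...##....
.........
.........
.........
gen 5: .........
.........
.........
....^....
...#.....
...##....
.........
.........
.........
gen 6: .........
.........
.........
....#>...
...#.....
...##....
.........
.........
.........
gen 7: .........
.........
.........
....##...
...#.v...
...##....
.........
.........
.........
gen 8: .........
.........
.........
....##...
...#<#...
...##....
.........
.........
.........
gen 9: .........
.........
.........
....^#...
...###...
...##....
.........
.........
.........
gen 10: .........
.........
.........
...<.#...
...###...
...##....
.........
.........
.........
gen 11: .........
.........
...^.....
...#.#...
...###...
...##....
.........
.........
.........
gen 12: .........
.........
...#>....
...#.#...
...###...
...##....
.........
.........
.........
gen 13: .........
.........
...##....
...#v#...
...###...
...##....
.........
.........
.........
gen 14: .........
.........
...##....
...<##...
...###...
...##....
.........
.........
.........
gen 15: .........
.........
...##....
....##...
...v##...
...##....
.........
.........
.........
gen 16: .........
.........
...##....
....##...
....>#...
...##....
.........
.........
.........
gen 17: .........
.........
...##....
....^#...
.....#...
...##....
.........
.........
.........
gen 18: .........
.........
...##....
...<.#...
.....#...
...##....
.........
.........
.........
gen 19: .........
.........
...^#....
...#.#...
.....#...
...##....
.........
.........
.........
gen 20: .........
.........
..<.#....
...#.#...
.....#...
...##....
.........
.........
.........
gen 21: .........
..^......
..#.#....
...#.#...
.....#...
...##....
.........
.........
.........
gen 22: .........
..#>.....
..#.#....
...#.#...
.....#...
...##....
.........
.........
.........
gen 23: .........
..##.....
..#v#....
...#.#...
.....#...
...##....
.........
.........
.........
gen 24: .........
..##.....
..<##....
...#.#...
.....#...
...##....
.........
.........
.........
gen 25: .........
..##.....
...##....
..v#.#...
.....#...
...##....
.........
.........
.........
gen 26: .........
..##.....
...##....
.<##.#...
.....#...
...##....
.........
.........
.........
gen 27: .........
..##.....
.^.##....
.###.#...
.....#...
...##....
.........
.........
.........
gen 28: .........
..##.....
.#>##....
.###.#...
.....#...
...##....
.........
.........
.........
gen 29: .........
..##.....
.####....
.#v#.#...
.....#...
...##....
.........
.........
.........
gen 30: .........
..##.....
.####....
.#.>.#...
.....#...
...##....
.........
.........
.........
gen 31: .........
..##.....
.##^#....
.#...#...
.....#...
...##....
.........
.........
.........

1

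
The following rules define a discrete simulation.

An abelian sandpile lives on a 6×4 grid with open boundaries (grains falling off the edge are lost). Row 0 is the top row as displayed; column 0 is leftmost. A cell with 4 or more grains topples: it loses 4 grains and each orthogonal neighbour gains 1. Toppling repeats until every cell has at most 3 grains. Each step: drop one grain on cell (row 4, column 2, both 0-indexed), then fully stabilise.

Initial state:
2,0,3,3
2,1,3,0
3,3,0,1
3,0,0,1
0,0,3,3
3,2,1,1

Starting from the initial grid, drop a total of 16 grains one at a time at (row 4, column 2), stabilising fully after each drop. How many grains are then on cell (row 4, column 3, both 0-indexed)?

0) 2,0,3,3
2,1,3,0
3,3,0,1
3,0,0,1
0,0,3,3
3,2,1,1
1) 2,0,3,3
2,1,3,0
3,3,0,1
3,0,1,2
0,1,1,0
3,2,2,2
2) 2,0,3,3
2,1,3,0
3,3,0,1
3,0,1,2
0,1,2,0
3,2,2,2
3) 2,0,3,3
2,1,3,0
3,3,0,1
3,0,1,2
0,1,3,0
3,2,2,2
4) 2,0,3,3
2,1,3,0
3,3,0,1
3,0,2,2
0,2,0,1
3,2,3,2
5) 2,0,3,3
2,1,3,0
3,3,0,1
3,0,2,2
0,2,1,1
3,2,3,2
6) 2,0,3,3
2,1,3,0
3,3,0,1
3,0,2,2
0,2,2,1
3,2,3,2
7) 2,0,3,3
2,1,3,0
3,3,0,1
3,0,2,2
0,2,3,1
3,2,3,2
8) 2,0,3,3
2,1,3,0
3,3,0,1
3,0,3,2
0,3,1,2
3,3,0,3
9) 2,0,3,3
2,1,3,0
3,3,0,1
3,0,3,2
0,3,2,2
3,3,0,3
10) 2,0,3,3
2,1,3,0
3,3,0,1
3,0,3,2
0,3,3,2
3,3,0,3
11) 2,0,3,3
2,1,3,0
3,3,1,1
3,2,0,3
2,1,2,3
0,1,2,3
12) 2,0,3,3
2,1,3,0
3,3,1,1
3,2,0,3
2,1,3,3
0,1,2,3
13) 2,0,3,3
2,1,3,0
3,3,1,2
3,2,2,0
2,2,2,2
0,2,0,1
14) 2,0,3,3
2,1,3,0
3,3,1,2
3,2,2,0
2,2,3,2
0,2,0,1
15) 2,0,3,3
2,1,3,0
3,3,1,2
3,2,3,0
2,3,0,3
0,2,1,1
16) 2,0,3,3
2,1,3,0
3,3,1,2
3,2,3,0
2,3,1,3
0,2,1,1

3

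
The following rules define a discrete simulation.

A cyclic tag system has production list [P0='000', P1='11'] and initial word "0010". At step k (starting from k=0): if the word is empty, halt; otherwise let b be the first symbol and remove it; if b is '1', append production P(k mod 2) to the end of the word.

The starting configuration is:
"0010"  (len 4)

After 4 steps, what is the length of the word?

3

k=0  "0010"  (len 4)
k=1  "010"  (len 3)
k=2  "10"  (len 2)
k=3  "0000"  (len 4)
k=4  "000"  (len 3)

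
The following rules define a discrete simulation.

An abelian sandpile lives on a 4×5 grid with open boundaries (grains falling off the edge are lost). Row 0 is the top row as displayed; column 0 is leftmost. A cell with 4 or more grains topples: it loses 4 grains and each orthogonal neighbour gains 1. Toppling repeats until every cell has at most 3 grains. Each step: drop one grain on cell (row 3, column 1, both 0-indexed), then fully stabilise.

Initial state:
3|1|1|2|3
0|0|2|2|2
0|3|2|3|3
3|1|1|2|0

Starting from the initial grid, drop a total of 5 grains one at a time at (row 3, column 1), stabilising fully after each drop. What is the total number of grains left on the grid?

t=0: 3|1|1|2|3
0|0|2|2|2
0|3|2|3|3
3|1|1|2|0
t=1: 3|1|1|2|3
0|0|2|2|2
0|3|2|3|3
3|2|1|2|0
t=2: 3|1|1|2|3
0|0|2|2|2
0|3|2|3|3
3|3|1|2|0
t=3: 3|1|1|2|3
0|1|2|2|2
2|0|3|3|3
0|2|2|2|0
t=4: 3|1|1|2|3
0|1|2|2|2
2|0|3|3|3
0|3|2|2|0
t=5: 3|1|1|2|3
0|1|2|2|2
2|1|3|3|3
1|0|3|2|0

35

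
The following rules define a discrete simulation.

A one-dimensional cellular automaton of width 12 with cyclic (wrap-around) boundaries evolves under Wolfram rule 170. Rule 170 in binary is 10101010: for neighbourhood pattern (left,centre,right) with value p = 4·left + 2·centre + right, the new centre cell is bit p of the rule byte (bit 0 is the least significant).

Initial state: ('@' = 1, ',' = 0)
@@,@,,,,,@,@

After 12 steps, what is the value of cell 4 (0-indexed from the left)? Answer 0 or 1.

t=0: @@,@,,,,,@,@
t=1: @,@,,,,,@,@@
t=2: ,@,,,,,@,@@@
t=3: @,,,,,@,@@@,
t=4: ,,,,,@,@@@,@
t=5: ,,,,@,@@@,@,
t=6: ,,,@,@@@,@,,
t=7: ,,@,@@@,@,,,
t=8: ,@,@@@,@,,,,
t=9: @,@@@,@,,,,,
t=10: ,@@@,@,,,,,@
t=11: @@@,@,,,,,@,
t=12: @@,@,,,,,@,@

0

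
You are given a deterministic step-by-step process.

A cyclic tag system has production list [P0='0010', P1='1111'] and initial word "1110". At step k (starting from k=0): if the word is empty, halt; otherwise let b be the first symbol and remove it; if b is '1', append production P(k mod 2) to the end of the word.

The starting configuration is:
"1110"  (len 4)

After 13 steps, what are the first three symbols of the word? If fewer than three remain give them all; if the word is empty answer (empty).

010

[0] "1110"  (len 4)
[1] "1100010"  (len 7)
[2] "1000101111"  (len 10)
[3] "0001011110010"  (len 13)
[4] "001011110010"  (len 12)
[5] "01011110010"  (len 11)
[6] "1011110010"  (len 10)
[7] "0111100100010"  (len 13)
[8] "111100100010"  (len 12)
[9] "111001000100010"  (len 15)
[10] "110010001000101111"  (len 18)
[11] "100100010001011110010"  (len 21)
[12] "001000100010111100101111"  (len 24)
[13] "01000100010111100101111"  (len 23)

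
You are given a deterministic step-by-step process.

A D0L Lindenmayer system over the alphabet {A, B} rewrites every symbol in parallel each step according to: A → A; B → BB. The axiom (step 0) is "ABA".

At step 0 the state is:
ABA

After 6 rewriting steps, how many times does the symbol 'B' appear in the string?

64

step 0: ABA
step 1: ABBA
step 2: ABBBBA
step 3: ABBBBBBBBA
step 4: ABBBBBBBBBBBBBBBBA
step 5: ABBBBBBBBBBBBBBBBBBBBBBBBBBBBBBBBA
step 6: ABBBBBBBBBBBBBBBBBBBBBBBBBBBBBBBBBBBBBBBBBBBBBBBBBBBBBBBBBBBBBBBBA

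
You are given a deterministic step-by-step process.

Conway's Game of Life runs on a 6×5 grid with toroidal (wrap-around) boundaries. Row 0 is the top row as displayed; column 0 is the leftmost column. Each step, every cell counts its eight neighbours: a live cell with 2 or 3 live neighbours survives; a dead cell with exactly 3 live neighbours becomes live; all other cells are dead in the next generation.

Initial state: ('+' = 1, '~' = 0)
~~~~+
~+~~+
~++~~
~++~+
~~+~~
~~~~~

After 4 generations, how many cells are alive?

24

step 0: ~~~~+
~+~~+
~++~~
~++~+
~~+~~
~~~~~
step 1: +~~~~
~+++~
~~~~~
+~~~~
~+++~
~~~~~
step 2: ~++~~
~++~~
~++~~
~++~~
~++~~
~++~~
step 3: +~~+~
+~~+~
+~~+~
+~~+~
+~~+~
+~~+~
step 4: ++++~
++++~
++++~
++++~
++++~
++++~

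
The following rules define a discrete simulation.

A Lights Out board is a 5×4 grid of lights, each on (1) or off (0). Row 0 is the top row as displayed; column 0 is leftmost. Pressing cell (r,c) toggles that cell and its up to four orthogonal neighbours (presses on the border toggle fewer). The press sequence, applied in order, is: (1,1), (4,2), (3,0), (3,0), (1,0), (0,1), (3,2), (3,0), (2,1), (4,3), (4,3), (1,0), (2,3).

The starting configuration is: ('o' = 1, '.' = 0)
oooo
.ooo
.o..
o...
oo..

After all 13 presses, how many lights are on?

8

[0] oooo
.ooo
.o..
o...
oo..
[1] o.oo
o..o
....
o...
oo..
[2] o.oo
o..o
....
o.o.
o.oo
[3] o.oo
o..o
o...
.oo.
..oo
[4] o.oo
o..o
....
o.o.
o.oo
[5] ..oo
.o.o
o...
o.o.
o.oo
[6] oo.o
...o
o...
o.o.
o.oo
[7] oo.o
...o
o.o.
oo.o
o..o
[8] oo.o
...o
..o.
...o
...o
[9] oo.o
.o.o
oo..
.o.o
...o
[10] oo.o
.o.o
oo..
.o..
..o.
[11] oo.o
.o.o
oo..
.o.o
...o
[12] .o.o
o..o
.o..
.o.o
...o
[13] .o.o
o...
.ooo
.o..
...o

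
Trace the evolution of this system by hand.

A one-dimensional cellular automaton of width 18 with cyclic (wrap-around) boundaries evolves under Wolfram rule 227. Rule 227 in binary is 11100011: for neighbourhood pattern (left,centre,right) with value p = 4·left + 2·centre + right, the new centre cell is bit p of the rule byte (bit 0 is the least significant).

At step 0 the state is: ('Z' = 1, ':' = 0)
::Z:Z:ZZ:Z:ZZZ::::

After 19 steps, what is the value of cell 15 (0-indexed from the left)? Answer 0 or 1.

1

0) ::Z:Z:ZZ:Z:ZZZ::::
1) ZZ:Z:Z:ZZ:Z:ZZ:ZZZ
2) ZZZ:Z:Z:ZZ:Z:ZZ:ZZ
3) ZZZZ:Z:Z:ZZ:Z:ZZ:Z
4) ZZZZZ:Z:Z:ZZ:Z:ZZ:
5) :ZZZZZ:Z:Z:ZZ:Z:ZZ
6) Z:ZZZZZ:Z:Z:ZZ:Z:Z
7) ZZ:ZZZZZ:Z:Z:ZZ:Z:
8) :ZZ:ZZZZZ:Z:Z:ZZ:Z
9) Z:ZZ:ZZZZZ:Z:Z:ZZ:
10) :Z:ZZ:ZZZZZ:Z:Z:ZZ
11) Z:Z:ZZ:ZZZZZ:Z:Z:Z
12) ZZ:Z:ZZ:ZZZZZ:Z:Z:
13) :ZZ:Z:ZZ:ZZZZZ:Z:Z
14) Z:ZZ:Z:ZZ:ZZZZZ:Z:
15) :Z:ZZ:Z:ZZ:ZZZZZ:Z
16) Z:Z:ZZ:Z:ZZ:ZZZZZ:
17) :Z:Z:ZZ:Z:ZZ:ZZZZZ
18) Z:Z:Z:ZZ:Z:ZZ:ZZZZ
19) ZZ:Z:Z:ZZ:Z:ZZ:ZZZ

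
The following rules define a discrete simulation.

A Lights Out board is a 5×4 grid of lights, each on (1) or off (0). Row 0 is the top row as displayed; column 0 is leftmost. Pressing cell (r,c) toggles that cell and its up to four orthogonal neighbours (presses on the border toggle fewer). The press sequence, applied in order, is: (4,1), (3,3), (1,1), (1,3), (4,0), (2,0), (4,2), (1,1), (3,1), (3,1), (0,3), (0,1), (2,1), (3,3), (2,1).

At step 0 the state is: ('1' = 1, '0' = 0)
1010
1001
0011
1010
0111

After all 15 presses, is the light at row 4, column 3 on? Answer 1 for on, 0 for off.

step 0: 1010
1001
0011
1010
0111
step 1: 1010
1001
0011
1110
1001
step 2: 1010
1001
0010
1101
1000
step 3: 1110
0111
0110
1101
1000
step 4: 1111
0100
0111
1101
1000
step 5: 1111
0100
0111
0101
0100
step 6: 1111
1100
1011
1101
0100
step 7: 1111
1100
1011
1111
0011
step 8: 1011
0010
1111
1111
0011
step 9: 1011
0010
1011
0001
0111
step 10: 1011
0010
1111
1111
0011
step 11: 1000
0011
1111
1111
0011
step 12: 0110
0111
1111
1111
0011
step 13: 0110
0011
0001
1011
0011
step 14: 0110
0011
0000
1000
0010
step 15: 0110
0111
1110
1100
0010

0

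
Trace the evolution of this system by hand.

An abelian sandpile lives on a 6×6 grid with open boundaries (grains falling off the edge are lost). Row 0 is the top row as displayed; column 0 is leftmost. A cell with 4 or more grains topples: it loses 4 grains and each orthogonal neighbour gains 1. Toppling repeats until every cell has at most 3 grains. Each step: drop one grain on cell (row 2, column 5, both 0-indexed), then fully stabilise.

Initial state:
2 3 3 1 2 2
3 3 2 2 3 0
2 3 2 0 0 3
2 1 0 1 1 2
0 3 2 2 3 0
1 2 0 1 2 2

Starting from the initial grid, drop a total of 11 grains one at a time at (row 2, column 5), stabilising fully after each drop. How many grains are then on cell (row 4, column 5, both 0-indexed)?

1

k=0  2 3 3 1 2 2
3 3 2 2 3 0
2 3 2 0 0 3
2 1 0 1 1 2
0 3 2 2 3 0
1 2 0 1 2 2
k=1  2 3 3 1 2 2
3 3 2 2 3 1
2 3 2 0 1 0
2 1 0 1 1 3
0 3 2 2 3 0
1 2 0 1 2 2
k=2  2 3 3 1 2 2
3 3 2 2 3 1
2 3 2 0 1 1
2 1 0 1 1 3
0 3 2 2 3 0
1 2 0 1 2 2
k=3  2 3 3 1 2 2
3 3 2 2 3 1
2 3 2 0 1 2
2 1 0 1 1 3
0 3 2 2 3 0
1 2 0 1 2 2
k=4  2 3 3 1 2 2
3 3 2 2 3 1
2 3 2 0 1 3
2 1 0 1 1 3
0 3 2 2 3 0
1 2 0 1 2 2
k=5  2 3 3 1 2 2
3 3 2 2 3 2
2 3 2 0 2 1
2 1 0 1 2 0
0 3 2 2 3 1
1 2 0 1 2 2
k=6  2 3 3 1 2 2
3 3 2 2 3 2
2 3 2 0 2 2
2 1 0 1 2 0
0 3 2 2 3 1
1 2 0 1 2 2
k=7  2 3 3 1 2 2
3 3 2 2 3 2
2 3 2 0 2 3
2 1 0 1 2 0
0 3 2 2 3 1
1 2 0 1 2 2
k=8  2 3 3 1 2 2
3 3 2 2 3 3
2 3 2 0 3 0
2 1 0 1 2 1
0 3 2 2 3 1
1 2 0 1 2 2
k=9  2 3 3 1 2 2
3 3 2 2 3 3
2 3 2 0 3 1
2 1 0 1 2 1
0 3 2 2 3 1
1 2 0 1 2 2
k=10  2 3 3 1 2 2
3 3 2 2 3 3
2 3 2 0 3 2
2 1 0 1 2 1
0 3 2 2 3 1
1 2 0 1 2 2
k=11  2 3 3 1 2 2
3 3 2 2 3 3
2 3 2 0 3 3
2 1 0 1 2 1
0 3 2 2 3 1
1 2 0 1 2 2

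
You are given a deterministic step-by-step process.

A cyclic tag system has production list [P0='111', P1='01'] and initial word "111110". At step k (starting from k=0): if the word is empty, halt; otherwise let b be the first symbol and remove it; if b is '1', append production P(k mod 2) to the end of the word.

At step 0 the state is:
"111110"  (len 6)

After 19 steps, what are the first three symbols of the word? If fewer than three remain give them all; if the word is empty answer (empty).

111

t=0: "111110"  (len 6)
t=1: "11110111"  (len 8)
t=2: "111011101"  (len 9)
t=3: "11011101111"  (len 11)
t=4: "101110111101"  (len 12)
t=5: "01110111101111"  (len 14)
t=6: "1110111101111"  (len 13)
t=7: "110111101111111"  (len 15)
t=8: "1011110111111101"  (len 16)
t=9: "011110111111101111"  (len 18)
t=10: "11110111111101111"  (len 17)
t=11: "1110111111101111111"  (len 19)
t=12: "11011111110111111101"  (len 20)
t=13: "1011111110111111101111"  (len 22)
t=14: "01111111011111110111101"  (len 23)
t=15: "1111111011111110111101"  (len 22)
t=16: "11111101111111011110101"  (len 23)
t=17: "1111101111111011110101111"  (len 25)
t=18: "11110111111101111010111101"  (len 26)
t=19: "1110111111101111010111101111"  (len 28)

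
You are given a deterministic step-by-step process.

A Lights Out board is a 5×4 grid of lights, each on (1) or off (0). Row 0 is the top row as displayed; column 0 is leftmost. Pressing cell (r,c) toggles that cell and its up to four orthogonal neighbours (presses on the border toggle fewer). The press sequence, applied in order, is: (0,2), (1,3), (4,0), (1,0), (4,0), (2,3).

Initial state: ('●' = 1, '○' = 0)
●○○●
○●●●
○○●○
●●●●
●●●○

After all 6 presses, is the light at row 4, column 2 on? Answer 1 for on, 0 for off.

1

k=0  ●○○●
○●●●
○○●○
●●●●
●●●○
k=1  ●●●○
○●○●
○○●○
●●●●
●●●○
k=2  ●●●●
○●●○
○○●●
●●●●
●●●○
k=3  ●●●●
○●●○
○○●●
○●●●
○○●○
k=4  ○●●●
●○●○
●○●●
○●●●
○○●○
k=5  ○●●●
●○●○
●○●●
●●●●
●●●○
k=6  ○●●●
●○●●
●○○○
●●●○
●●●○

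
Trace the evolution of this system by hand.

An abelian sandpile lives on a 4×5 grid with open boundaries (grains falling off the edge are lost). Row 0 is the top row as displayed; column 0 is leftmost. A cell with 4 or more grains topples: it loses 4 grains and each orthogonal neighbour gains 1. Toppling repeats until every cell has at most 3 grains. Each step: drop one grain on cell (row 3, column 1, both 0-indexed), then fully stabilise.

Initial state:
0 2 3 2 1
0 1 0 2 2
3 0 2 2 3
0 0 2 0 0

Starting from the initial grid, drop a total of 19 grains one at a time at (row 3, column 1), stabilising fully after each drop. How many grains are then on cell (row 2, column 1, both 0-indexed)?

3

0) 0 2 3 2 1
0 1 0 2 2
3 0 2 2 3
0 0 2 0 0
1) 0 2 3 2 1
0 1 0 2 2
3 0 2 2 3
0 1 2 0 0
2) 0 2 3 2 1
0 1 0 2 2
3 0 2 2 3
0 2 2 0 0
3) 0 2 3 2 1
0 1 0 2 2
3 0 2 2 3
0 3 2 0 0
4) 0 2 3 2 1
0 1 0 2 2
3 1 2 2 3
1 0 3 0 0
5) 0 2 3 2 1
0 1 0 2 2
3 1 2 2 3
1 1 3 0 0
6) 0 2 3 2 1
0 1 0 2 2
3 1 2 2 3
1 2 3 0 0
7) 0 2 3 2 1
0 1 0 2 2
3 1 2 2 3
1 3 3 0 0
8) 0 2 3 2 1
0 1 0 2 2
3 2 3 2 3
2 1 0 1 0
9) 0 2 3 2 1
0 1 0 2 2
3 2 3 2 3
2 2 0 1 0
10) 0 2 3 2 1
0 1 0 2 2
3 2 3 2 3
2 3 0 1 0
11) 0 2 3 2 1
0 1 0 2 2
3 3 3 2 3
3 0 1 1 0
12) 0 2 3 2 1
0 1 0 2 2
3 3 3 2 3
3 1 1 1 0
13) 0 2 3 2 1
0 1 0 2 2
3 3 3 2 3
3 2 1 1 0
14) 0 2 3 2 1
0 1 0 2 2
3 3 3 2 3
3 3 1 1 0
15) 0 2 3 2 1
1 2 1 2 2
1 2 0 3 3
1 2 3 1 0
16) 0 2 3 2 1
1 2 1 2 2
1 2 0 3 3
1 3 3 1 0
17) 0 2 3 2 1
1 2 1 2 2
1 3 1 3 3
2 1 0 2 0
18) 0 2 3 2 1
1 2 1 2 2
1 3 1 3 3
2 2 0 2 0
19) 0 2 3 2 1
1 2 1 2 2
1 3 1 3 3
2 3 0 2 0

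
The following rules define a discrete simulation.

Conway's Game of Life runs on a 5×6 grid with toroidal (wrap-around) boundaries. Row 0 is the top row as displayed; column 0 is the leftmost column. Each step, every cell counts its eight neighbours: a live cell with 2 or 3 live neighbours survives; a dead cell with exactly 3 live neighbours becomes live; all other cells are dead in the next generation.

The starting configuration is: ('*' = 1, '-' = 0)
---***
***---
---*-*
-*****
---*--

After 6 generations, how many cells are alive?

step 0: ---***
***---
---*-*
-*****
---*--
step 1: **-***
***---
-----*
*----*
*-----
step 2: ---**-
--**--
-----*
*----*
------
step 3: --***-
--**--
*---**
*----*
----**
step 4: --*--*
-**---
**-**-
------
*-----
step 5: *-*---
----**
**-*--
**---*
------
step 6: -----*
--****
-**---
-**--*
-----*

11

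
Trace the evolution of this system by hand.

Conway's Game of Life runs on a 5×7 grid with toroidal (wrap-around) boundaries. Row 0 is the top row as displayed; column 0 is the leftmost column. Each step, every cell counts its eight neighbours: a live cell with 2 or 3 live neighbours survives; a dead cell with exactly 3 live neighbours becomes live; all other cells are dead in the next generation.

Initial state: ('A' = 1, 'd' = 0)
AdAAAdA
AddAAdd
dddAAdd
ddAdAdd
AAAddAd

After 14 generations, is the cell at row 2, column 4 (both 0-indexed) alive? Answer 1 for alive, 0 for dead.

1

k=0  AdAAAdA
AddAAdd
dddAAdd
ddAdAdd
AAAddAd
k=1  ddddddd
AAddddA
ddAddAd
ddAdAAd
AddddAd
k=2  dAddddd
AAddddA
AdAAAAd
dAdAAAd
ddddAAA
k=3  dAddddd
dddAAAA
ddddddd
AAddddd
AdAAddA
k=4  dAddddd
ddddAAd
AdddAAA
AAAdddA
ddAdddA
k=5  dddddAd
AdddAdd
dddAAdd
ddAAddd
ddAdddA
k=6  dddddAA
dddAAAd
ddAdAdd
ddAdAdd
ddAAddd
k=7  ddAddAA
dddAddA
ddAdddd
dAAdAdd
ddAAAAd
k=8  ddAdddA
ddAAdAA
dAAdddd
dAddAAd
ddddddA
k=9  AdAAddA
AddAdAA
AAddddA
AAAddAd
AdddddA
k=10  ddAAAdd
dddAAAd
ddddAdd
ddAddAd
dddAdAd
k=11  ddAdddd
ddAddAd
ddddddd
dddAdAd
dddddAd
k=12  ddddddd
ddddddd
ddddAdd
ddddAdd
ddddAdd
k=13  ddddddd
ddddddd
ddddddd
dddAAAd
ddddddd
k=14  ddddddd
ddddddd
ddddAdd
ddddAdd
ddddAdd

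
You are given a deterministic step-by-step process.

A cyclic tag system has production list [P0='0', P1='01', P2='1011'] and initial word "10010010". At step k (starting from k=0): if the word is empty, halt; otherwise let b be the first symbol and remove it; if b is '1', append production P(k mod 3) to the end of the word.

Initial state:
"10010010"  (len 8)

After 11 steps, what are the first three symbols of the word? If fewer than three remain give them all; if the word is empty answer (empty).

(empty)

step 0: "10010010"  (len 8)
step 1: "00100100"  (len 8)
step 2: "0100100"  (len 7)
step 3: "100100"  (len 6)
step 4: "001000"  (len 6)
step 5: "01000"  (len 5)
step 6: "1000"  (len 4)
step 7: "0000"  (len 4)
step 8: "000"  (len 3)
step 9: "00"  (len 2)
step 10: "0"  (len 1)
step 11: (halted — word empty)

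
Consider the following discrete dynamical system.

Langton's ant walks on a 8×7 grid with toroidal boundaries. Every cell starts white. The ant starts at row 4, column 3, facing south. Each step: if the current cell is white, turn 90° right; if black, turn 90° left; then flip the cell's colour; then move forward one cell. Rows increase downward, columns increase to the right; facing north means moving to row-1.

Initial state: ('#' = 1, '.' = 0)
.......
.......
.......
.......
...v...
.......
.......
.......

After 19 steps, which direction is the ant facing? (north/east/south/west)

[0] .......
.......
.......
.......
...v...
.......
.......
.......
[1] .......
.......
.......
.......
..<#...
.......
.......
.......
[2] .......
.......
.......
..^....
..##...
.......
.......
.......
[3] .......
.......
.......
..#>...
..##...
.......
.......
.......
[4] .......
.......
.......
..##...
..#v...
.......
.......
.......
[5] .......
.......
.......
..##...
..#.>..
.......
.......
.......
[6] .......
.......
.......
..##...
..#.#..
....v..
.......
.......
[7] .......
.......
.......
..##...
..#.#..
...<#..
.......
.......
[8] .......
.......
.......
..##...
..#^#..
...##..
.......
.......
[9] .......
.......
.......
..##...
..##>..
...##..
.......
.......
[10] .......
.......
.......
..##^..
..##...
...##..
.......
.......
[11] .......
.......
.......
..###>.
..##...
...##..
.......
.......
[12] .......
.......
.......
..####.
..##.v.
...##..
.......
.......
[13] .......
.......
.......
..####.
..##<#.
...##..
.......
.......
[14] .......
.......
.......
..##^#.
..####.
...##..
.......
.......
[15] .......
.......
.......
..#<.#.
..####.
...##..
.......
.......
[16] .......
.......
.......
..#..#.
..#v##.
...##..
.......
.......
[17] .......
.......
.......
..#..#.
..#.>#.
...##..
.......
.......
[18] .......
.......
.......
..#.^#.
..#..#.
...##..
.......
.......
[19] .......
.......
.......
..#.#>.
..#..#.
...##..
.......
.......

east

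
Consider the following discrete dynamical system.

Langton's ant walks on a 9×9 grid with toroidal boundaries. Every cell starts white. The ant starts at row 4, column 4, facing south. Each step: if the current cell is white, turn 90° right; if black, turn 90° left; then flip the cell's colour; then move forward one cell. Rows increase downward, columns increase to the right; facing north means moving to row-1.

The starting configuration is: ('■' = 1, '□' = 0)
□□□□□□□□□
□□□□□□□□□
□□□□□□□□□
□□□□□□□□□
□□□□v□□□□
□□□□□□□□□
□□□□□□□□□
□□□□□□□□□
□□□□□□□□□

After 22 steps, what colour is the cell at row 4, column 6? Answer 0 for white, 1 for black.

1

k=0  □□□□□□□□□
□□□□□□□□□
□□□□□□□□□
□□□□□□□□□
□□□□v□□□□
□□□□□□□□□
□□□□□□□□□
□□□□□□□□□
□□□□□□□□□
k=1  □□□□□□□□□
□□□□□□□□□
□□□□□□□□□
□□□□□□□□□
□□□<■□□□□
□□□□□□□□□
□□□□□□□□□
□□□□□□□□□
□□□□□□□□□
k=2  □□□□□□□□□
□□□□□□□□□
□□□□□□□□□
□□□^□□□□□
□□□■■□□□□
□□□□□□□□□
□□□□□□□□□
□□□□□□□□□
□□□□□□□□□
k=3  □□□□□□□□□
□□□□□□□□□
□□□□□□□□□
□□□■>□□□□
□□□■■□□□□
□□□□□□□□□
□□□□□□□□□
□□□□□□□□□
□□□□□□□□□
k=4  □□□□□□□□□
□□□□□□□□□
□□□□□□□□□
□□□■■□□□□
□□□■v□□□□
□□□□□□□□□
□□□□□□□□□
□□□□□□□□□
□□□□□□□□□
k=5  □□□□□□□□□
□□□□□□□□□
□□□□□□□□□
□□□■■□□□□
□□□■□>□□□
□□□□□□□□□
□□□□□□□□□
□□□□□□□□□
□□□□□□□□□
k=6  □□□□□□□□□
□□□□□□□□□
□□□□□□□□□
□□□■■□□□□
□□□■□■□□□
□□□□□v□□□
□□□□□□□□□
□□□□□□□□□
□□□□□□□□□
k=7  □□□□□□□□□
□□□□□□□□□
□□□□□□□□□
□□□■■□□□□
□□□■□■□□□
□□□□<■□□□
□□□□□□□□□
□□□□□□□□□
□□□□□□□□□
k=8  □□□□□□□□□
□□□□□□□□□
□□□□□□□□□
□□□■■□□□□
□□□■^■□□□
□□□□■■□□□
□□□□□□□□□
□□□□□□□□□
□□□□□□□□□
k=9  □□□□□□□□□
□□□□□□□□□
□□□□□□□□□
□□□■■□□□□
□□□■■>□□□
□□□□■■□□□
□□□□□□□□□
□□□□□□□□□
□□□□□□□□□
k=10  □□□□□□□□□
□□□□□□□□□
□□□□□□□□□
□□□■■^□□□
□□□■■□□□□
□□□□■■□□□
□□□□□□□□□
□□□□□□□□□
□□□□□□□□□
k=11  □□□□□□□□□
□□□□□□□□□
□□□□□□□□□
□□□■■■>□□
□□□■■□□□□
□□□□■■□□□
□□□□□□□□□
□□□□□□□□□
□□□□□□□□□
k=12  □□□□□□□□□
□□□□□□□□□
□□□□□□□□□
□□□■■■■□□
□□□■■□v□□
□□□□■■□□□
□□□□□□□□□
□□□□□□□□□
□□□□□□□□□
k=13  □□□□□□□□□
□□□□□□□□□
□□□□□□□□□
□□□■■■■□□
□□□■■<■□□
□□□□■■□□□
□□□□□□□□□
□□□□□□□□□
□□□□□□□□□
k=14  □□□□□□□□□
□□□□□□□□□
□□□□□□□□□
□□□■■^■□□
□□□■■■■□□
□□□□■■□□□
□□□□□□□□□
□□□□□□□□□
□□□□□□□□□
k=15  □□□□□□□□□
□□□□□□□□□
□□□□□□□□□
□□□■<□■□□
□□□■■■■□□
□□□□■■□□□
□□□□□□□□□
□□□□□□□□□
□□□□□□□□□
k=16  □□□□□□□□□
□□□□□□□□□
□□□□□□□□□
□□□■□□■□□
□□□■v■■□□
□□□□■■□□□
□□□□□□□□□
□□□□□□□□□
□□□□□□□□□
k=17  □□□□□□□□□
□□□□□□□□□
□□□□□□□□□
□□□■□□■□□
□□□■□>■□□
□□□□■■□□□
□□□□□□□□□
□□□□□□□□□
□□□□□□□□□
k=18  □□□□□□□□□
□□□□□□□□□
□□□□□□□□□
□□□■□^■□□
□□□■□□■□□
□□□□■■□□□
□□□□□□□□□
□□□□□□□□□
□□□□□□□□□
k=19  □□□□□□□□□
□□□□□□□□□
□□□□□□□□□
□□□■□■>□□
□□□■□□■□□
□□□□■■□□□
□□□□□□□□□
□□□□□□□□□
□□□□□□□□□
k=20  □□□□□□□□□
□□□□□□□□□
□□□□□□^□□
□□□■□■□□□
□□□■□□■□□
□□□□■■□□□
□□□□□□□□□
□□□□□□□□□
□□□□□□□□□
k=21  □□□□□□□□□
□□□□□□□□□
□□□□□□■>□
□□□■□■□□□
□□□■□□■□□
□□□□■■□□□
□□□□□□□□□
□□□□□□□□□
□□□□□□□□□
k=22  □□□□□□□□□
□□□□□□□□□
□□□□□□■■□
□□□■□■□v□
□□□■□□■□□
□□□□■■□□□
□□□□□□□□□
□□□□□□□□□
□□□□□□□□□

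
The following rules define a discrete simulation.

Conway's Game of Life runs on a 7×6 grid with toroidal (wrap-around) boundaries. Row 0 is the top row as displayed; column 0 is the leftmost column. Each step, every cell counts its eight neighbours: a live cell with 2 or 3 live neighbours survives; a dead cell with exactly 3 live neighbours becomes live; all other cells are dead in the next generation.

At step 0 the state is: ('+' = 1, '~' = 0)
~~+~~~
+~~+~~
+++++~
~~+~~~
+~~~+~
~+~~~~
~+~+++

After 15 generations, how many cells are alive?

12

step 0: ~~+~~~
+~~+~~
+++++~
~~+~~~
+~~~+~
~+~~~~
~+~+++
step 1: +++~~+
+~~~++
+~~~++
+~+~+~
~+~~~~
~+++~~
++~++~
step 2: ~~+~~~
~~~+~~
~~~~~~
+~~++~
+~~~~~
~~~++~
~~~~+~
step 3: ~~~+~~
~~~~~~
~~~++~
~~~~~+
~~~~~~
~~~+++
~~~~+~
step 4: ~~~~~~
~~~++~
~~~~+~
~~~~+~
~~~~~+
~~~+++
~~~~~+
step 5: ~~~~+~
~~~++~
~~~~++
~~~~++
~~~+~+
+~~~~+
~~~~~+
step 6: ~~~+++
~~~+~~
~~~~~~
+~~+~~
~~~~~~
+~~~~+
+~~~++
step 7: +~~+~~
~~~+~~
~~~~~~
~~~~~~
+~~~~+
+~~~+~
~~~+~~
step 8: ~~+++~
~~~~~~
~~~~~~
~~~~~~
+~~~~+
+~~~+~
~~~+++
step 9: ~~+~~+
~~~+~~
~~~~~~
~~~~~~
+~~~~+
+~~+~~
~~+~~~
step 10: ~~++~~
~~~~~~
~~~~~~
~~~~~~
+~~~~+
++~~~+
~+++~~
step 11: ~+~+~~
~~~~~~
~~~~~~
~~~~~~
~+~~~+
~~~~++
~~~++~
step 12: ~~+++~
~~~~~~
~~~~~~
~~~~~~
+~~~++
+~~+~+
~~++~+
step 13: ~~+~+~
~~~+~~
~~~~~~
~~~~~+
+~~~+~
~+++~~
++~~~+
step 14: ++++++
~~~+~~
~~~~~~
~~~~~+
++++++
~~+++~
+~~~++
step 15: ~++~~~
++~+~+
~~~~~~
~+++~+
++~~~~
~~~~~~
~~~~~~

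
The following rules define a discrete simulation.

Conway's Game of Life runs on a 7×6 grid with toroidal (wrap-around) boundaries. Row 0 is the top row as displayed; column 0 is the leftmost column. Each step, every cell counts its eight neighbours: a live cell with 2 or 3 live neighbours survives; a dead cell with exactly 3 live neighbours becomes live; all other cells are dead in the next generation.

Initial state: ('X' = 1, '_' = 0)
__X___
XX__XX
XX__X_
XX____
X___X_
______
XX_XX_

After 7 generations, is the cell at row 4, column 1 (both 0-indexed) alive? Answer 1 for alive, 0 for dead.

0

step 0: __X___
XX__XX
XX__X_
XX____
X___X_
______
XX_XX_
step 1: __X___
__XXX_
__X_X_
______
XX___X
XX_XX_
_XXX__
step 2: ____X_
_XX_X_
__X_X_
XX___X
_XX_XX
___XX_
X___X_
step 3: _X__X_
_XX_XX
__X_X_
______
_XX___
XXX___
____X_
step 4: XXX_X_
XXX_XX
_XX_XX
_XXX__
X_X___
X_XX__
X_XX_X
step 5: ______
______
______
____XX
X_____
X___X_
______
step 6: ______
______
______
_____X
X___X_
_____X
______
step 7: ______
______
______
_____X
X___X_
_____X
______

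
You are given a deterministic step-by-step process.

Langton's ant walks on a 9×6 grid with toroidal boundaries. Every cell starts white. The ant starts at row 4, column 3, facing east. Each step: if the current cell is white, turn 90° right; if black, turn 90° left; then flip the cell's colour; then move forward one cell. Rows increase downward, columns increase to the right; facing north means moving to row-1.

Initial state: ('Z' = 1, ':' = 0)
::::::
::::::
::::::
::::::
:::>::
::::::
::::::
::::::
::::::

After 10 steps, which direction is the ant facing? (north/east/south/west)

west

[0] ::::::
::::::
::::::
::::::
:::>::
::::::
::::::
::::::
::::::
[1] ::::::
::::::
::::::
::::::
:::Z::
:::v::
::::::
::::::
::::::
[2] ::::::
::::::
::::::
::::::
:::Z::
::<Z::
::::::
::::::
::::::
[3] ::::::
::::::
::::::
::::::
::^Z::
::ZZ::
::::::
::::::
::::::
[4] ::::::
::::::
::::::
::::::
::Z>::
::ZZ::
::::::
::::::
::::::
[5] ::::::
::::::
::::::
:::^::
::Z:::
::ZZ::
::::::
::::::
::::::
[6] ::::::
::::::
::::::
:::Z>:
::Z:::
::ZZ::
::::::
::::::
::::::
[7] ::::::
::::::
::::::
:::ZZ:
::Z:v:
::ZZ::
::::::
::::::
::::::
[8] ::::::
::::::
::::::
:::ZZ:
::Z<Z:
::ZZ::
::::::
::::::
::::::
[9] ::::::
::::::
::::::
:::^Z:
::ZZZ:
::ZZ::
::::::
::::::
::::::
[10] ::::::
::::::
::::::
::<:Z:
::ZZZ:
::ZZ::
::::::
::::::
::::::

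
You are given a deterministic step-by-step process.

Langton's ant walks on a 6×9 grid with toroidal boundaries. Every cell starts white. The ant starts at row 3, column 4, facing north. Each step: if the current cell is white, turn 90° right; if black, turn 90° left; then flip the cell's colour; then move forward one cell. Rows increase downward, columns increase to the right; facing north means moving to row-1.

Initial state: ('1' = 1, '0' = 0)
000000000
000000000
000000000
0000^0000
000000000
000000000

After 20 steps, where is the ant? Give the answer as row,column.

5,2

[0] 000000000
000000000
000000000
0000^0000
000000000
000000000
[1] 000000000
000000000
000000000
00001>000
000000000
000000000
[2] 000000000
000000000
000000000
000011000
00000v000
000000000
[3] 000000000
000000000
000000000
000011000
0000<1000
000000000
[4] 000000000
000000000
000000000
0000^1000
000011000
000000000
[5] 000000000
000000000
000000000
000<01000
000011000
000000000
[6] 000000000
000000000
000^00000
000101000
000011000
000000000
[7] 000000000
000000000
0001>0000
000101000
000011000
000000000
[8] 000000000
000000000
000110000
0001v1000
000011000
000000000
[9] 000000000
000000000
000110000
000<11000
000011000
000000000
[10] 000000000
000000000
000110000
000011000
000v11000
000000000
[11] 000000000
000000000
000110000
000011000
00<111000
000000000
[12] 000000000
000000000
000110000
00^011000
001111000
000000000
[13] 000000000
000000000
000110000
001>11000
001111000
000000000
[14] 000000000
000000000
000110000
001111000
001v11000
000000000
[15] 000000000
000000000
000110000
001111000
0010>1000
000000000
[16] 000000000
000000000
000110000
0011^1000
001001000
000000000
[17] 000000000
000000000
000110000
001<01000
001001000
000000000
[18] 000000000
000000000
000110000
001001000
001v01000
000000000
[19] 000000000
000000000
000110000
001001000
00<101000
000000000
[20] 000000000
000000000
000110000
001001000
000101000
00v000000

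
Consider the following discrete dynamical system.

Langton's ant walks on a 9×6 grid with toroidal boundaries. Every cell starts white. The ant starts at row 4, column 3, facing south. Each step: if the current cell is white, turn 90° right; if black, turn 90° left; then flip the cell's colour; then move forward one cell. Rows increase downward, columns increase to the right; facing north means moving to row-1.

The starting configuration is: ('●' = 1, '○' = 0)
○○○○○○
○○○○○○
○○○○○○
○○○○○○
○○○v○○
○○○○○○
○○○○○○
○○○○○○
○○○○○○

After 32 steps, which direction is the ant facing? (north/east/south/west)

north

[0] ○○○○○○
○○○○○○
○○○○○○
○○○○○○
○○○v○○
○○○○○○
○○○○○○
○○○○○○
○○○○○○
[1] ○○○○○○
○○○○○○
○○○○○○
○○○○○○
○○<●○○
○○○○○○
○○○○○○
○○○○○○
○○○○○○
[2] ○○○○○○
○○○○○○
○○○○○○
○○^○○○
○○●●○○
○○○○○○
○○○○○○
○○○○○○
○○○○○○
[3] ○○○○○○
○○○○○○
○○○○○○
○○●>○○
○○●●○○
○○○○○○
○○○○○○
○○○○○○
○○○○○○
[4] ○○○○○○
○○○○○○
○○○○○○
○○●●○○
○○●v○○
○○○○○○
○○○○○○
○○○○○○
○○○○○○
[5] ○○○○○○
○○○○○○
○○○○○○
○○●●○○
○○●○>○
○○○○○○
○○○○○○
○○○○○○
○○○○○○
[6] ○○○○○○
○○○○○○
○○○○○○
○○●●○○
○○●○●○
○○○○v○
○○○○○○
○○○○○○
○○○○○○
[7] ○○○○○○
○○○○○○
○○○○○○
○○●●○○
○○●○●○
○○○<●○
○○○○○○
○○○○○○
○○○○○○
[8] ○○○○○○
○○○○○○
○○○○○○
○○●●○○
○○●^●○
○○○●●○
○○○○○○
○○○○○○
○○○○○○
[9] ○○○○○○
○○○○○○
○○○○○○
○○●●○○
○○●●>○
○○○●●○
○○○○○○
○○○○○○
○○○○○○
[10] ○○○○○○
○○○○○○
○○○○○○
○○●●^○
○○●●○○
○○○●●○
○○○○○○
○○○○○○
○○○○○○
[11] ○○○○○○
○○○○○○
○○○○○○
○○●●●>
○○●●○○
○○○●●○
○○○○○○
○○○○○○
○○○○○○
[12] ○○○○○○
○○○○○○
○○○○○○
○○●●●●
○○●●○v
○○○●●○
○○○○○○
○○○○○○
○○○○○○
[13] ○○○○○○
○○○○○○
○○○○○○
○○●●●●
○○●●<●
○○○●●○
○○○○○○
○○○○○○
○○○○○○
[14] ○○○○○○
○○○○○○
○○○○○○
○○●●^●
○○●●●●
○○○●●○
○○○○○○
○○○○○○
○○○○○○
[15] ○○○○○○
○○○○○○
○○○○○○
○○●<○●
○○●●●●
○○○●●○
○○○○○○
○○○○○○
○○○○○○
[16] ○○○○○○
○○○○○○
○○○○○○
○○●○○●
○○●v●●
○○○●●○
○○○○○○
○○○○○○
○○○○○○
[17] ○○○○○○
○○○○○○
○○○○○○
○○●○○●
○○●○>●
○○○●●○
○○○○○○
○○○○○○
○○○○○○
[18] ○○○○○○
○○○○○○
○○○○○○
○○●○^●
○○●○○●
○○○●●○
○○○○○○
○○○○○○
○○○○○○
[19] ○○○○○○
○○○○○○
○○○○○○
○○●○●>
○○●○○●
○○○●●○
○○○○○○
○○○○○○
○○○○○○
[20] ○○○○○○
○○○○○○
○○○○○^
○○●○●○
○○●○○●
○○○●●○
○○○○○○
○○○○○○
○○○○○○
[21] ○○○○○○
○○○○○○
>○○○○●
○○●○●○
○○●○○●
○○○●●○
○○○○○○
○○○○○○
○○○○○○
[22] ○○○○○○
○○○○○○
●○○○○●
v○●○●○
○○●○○●
○○○●●○
○○○○○○
○○○○○○
○○○○○○
[23] ○○○○○○
○○○○○○
●○○○○●
●○●○●<
○○●○○●
○○○●●○
○○○○○○
○○○○○○
○○○○○○
[24] ○○○○○○
○○○○○○
●○○○○^
●○●○●●
○○●○○●
○○○●●○
○○○○○○
○○○○○○
○○○○○○
[25] ○○○○○○
○○○○○○
●○○○<○
●○●○●●
○○●○○●
○○○●●○
○○○○○○
○○○○○○
○○○○○○
[26] ○○○○○○
○○○○^○
●○○○●○
●○●○●●
○○●○○●
○○○●●○
○○○○○○
○○○○○○
○○○○○○
[27] ○○○○○○
○○○○●>
●○○○●○
●○●○●●
○○●○○●
○○○●●○
○○○○○○
○○○○○○
○○○○○○
[28] ○○○○○○
○○○○●●
●○○○●v
●○●○●●
○○●○○●
○○○●●○
○○○○○○
○○○○○○
○○○○○○
[29] ○○○○○○
○○○○●●
●○○○<●
●○●○●●
○○●○○●
○○○●●○
○○○○○○
○○○○○○
○○○○○○
[30] ○○○○○○
○○○○●●
●○○○○●
●○●○v●
○○●○○●
○○○●●○
○○○○○○
○○○○○○
○○○○○○
[31] ○○○○○○
○○○○●●
●○○○○●
●○●○○>
○○●○○●
○○○●●○
○○○○○○
○○○○○○
○○○○○○
[32] ○○○○○○
○○○○●●
●○○○○^
●○●○○○
○○●○○●
○○○●●○
○○○○○○
○○○○○○
○○○○○○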